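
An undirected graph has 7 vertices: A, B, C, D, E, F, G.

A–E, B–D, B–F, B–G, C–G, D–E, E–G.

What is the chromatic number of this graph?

A and E are adjacent, so at least 2 colors are needed.
2 colors suffice: A=1, B=2, C=2, D=1, E=2, F=1, G=1. Every edge joins two different colors.

2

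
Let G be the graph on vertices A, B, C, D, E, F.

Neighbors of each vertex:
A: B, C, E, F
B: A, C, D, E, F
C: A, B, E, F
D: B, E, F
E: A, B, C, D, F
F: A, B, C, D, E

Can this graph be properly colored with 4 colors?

No

A, B, C, E, F are pairwise adjacent (a clique of size 5), so at least 5 colors are needed.
So 4 colors are not enough.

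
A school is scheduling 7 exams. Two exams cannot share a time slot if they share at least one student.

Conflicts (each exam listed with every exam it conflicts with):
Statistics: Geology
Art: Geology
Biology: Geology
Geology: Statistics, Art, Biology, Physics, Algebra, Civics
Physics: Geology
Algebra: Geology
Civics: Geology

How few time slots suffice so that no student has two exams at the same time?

2

Biology and Geology conflict, so at least 2 time slots are needed.
A valid assignment using 2 time slots: Statistics=2, Art=2, Biology=2, Geology=1, Physics=2, Algebra=2, Civics=2. Every pair that conflicts lands in different time slots.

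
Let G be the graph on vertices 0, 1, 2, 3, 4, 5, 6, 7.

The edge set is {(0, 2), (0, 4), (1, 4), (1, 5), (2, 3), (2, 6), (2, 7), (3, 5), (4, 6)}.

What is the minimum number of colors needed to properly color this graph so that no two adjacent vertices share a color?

2

2 and 6 are adjacent, so at least 2 colors are needed.
2 colors suffice: color a → {2, 4, 5}; color b → {0, 1, 3, 6, 7}. Each edge has distinct colors on its endpoints.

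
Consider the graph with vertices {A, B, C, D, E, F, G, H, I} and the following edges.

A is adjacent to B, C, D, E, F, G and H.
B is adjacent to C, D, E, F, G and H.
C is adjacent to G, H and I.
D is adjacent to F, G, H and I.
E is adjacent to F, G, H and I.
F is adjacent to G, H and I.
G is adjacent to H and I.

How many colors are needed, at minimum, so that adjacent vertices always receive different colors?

A, B, E, F, G, H form a clique, so at least 6 colors are needed.
6 colors suffice: A=5, B=4, C=2, D=6, E=6, F=2, G=1, H=3, I=3. Every edge joins two different colors.

6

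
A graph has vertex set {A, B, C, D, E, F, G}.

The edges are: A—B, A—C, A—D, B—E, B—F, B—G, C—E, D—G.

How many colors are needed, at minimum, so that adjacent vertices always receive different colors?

A and D are adjacent, so at least 2 colors are needed.
2 colors suffice: color red → {B, C, D}; color blue → {A, E, F, G}. Every edge joins two different colors.

2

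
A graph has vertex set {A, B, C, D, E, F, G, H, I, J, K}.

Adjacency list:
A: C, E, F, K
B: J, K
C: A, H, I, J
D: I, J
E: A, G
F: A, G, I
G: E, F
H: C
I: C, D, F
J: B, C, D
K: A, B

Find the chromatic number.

The cycle K-A-C-J-B-K has odd length 5, so it cannot be 2-colored; at least 3 colors are needed.
A valid assignment using 3 colors: A=2, B=1, C=1, D=1, E=1, F=1, G=2, H=2, I=2, J=2, K=3. No two adjacent vertices share a color.

3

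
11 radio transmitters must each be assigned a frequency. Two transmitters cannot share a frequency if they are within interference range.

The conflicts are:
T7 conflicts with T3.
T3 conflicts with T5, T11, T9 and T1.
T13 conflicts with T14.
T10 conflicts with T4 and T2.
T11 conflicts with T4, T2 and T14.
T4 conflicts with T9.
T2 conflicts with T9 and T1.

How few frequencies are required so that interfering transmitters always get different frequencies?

T7 and T3 conflict, so at least 2 frequencies are needed.
Using 2 frequencies: T7=2, T3=1, T5=2, T13=2, T10=2, T11=2, T4=1, T2=1, T9=2, T14=1, T1=2. Each listed conflict is separated.

2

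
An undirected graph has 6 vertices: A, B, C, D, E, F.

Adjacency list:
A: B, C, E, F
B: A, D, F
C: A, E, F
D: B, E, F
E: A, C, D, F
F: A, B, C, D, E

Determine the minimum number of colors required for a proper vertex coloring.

A, C, E, F form a clique, so at least 4 colors are needed.
4 colors suffice: color 1 → {F}; color 2 → {B, E}; color 3 → {A, D}; color 4 → {C}. No two adjacent vertices share a color.

4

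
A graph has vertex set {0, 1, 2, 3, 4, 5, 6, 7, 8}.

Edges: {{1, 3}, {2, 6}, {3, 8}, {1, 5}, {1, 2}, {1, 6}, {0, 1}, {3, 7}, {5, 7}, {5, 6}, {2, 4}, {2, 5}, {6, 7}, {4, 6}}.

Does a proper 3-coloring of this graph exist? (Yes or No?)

1, 2, 5, 6 form a clique, so at least 4 colors are needed.
So 3 colors are not enough.

No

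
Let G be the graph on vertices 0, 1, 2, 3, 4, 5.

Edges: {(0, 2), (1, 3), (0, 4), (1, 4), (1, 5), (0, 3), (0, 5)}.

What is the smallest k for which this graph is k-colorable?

2

0 and 3 are adjacent, so at least 2 colors are needed.
2 colors suffice: color a → {0, 1}; color b → {2, 3, 4, 5}. Every edge joins two different colors.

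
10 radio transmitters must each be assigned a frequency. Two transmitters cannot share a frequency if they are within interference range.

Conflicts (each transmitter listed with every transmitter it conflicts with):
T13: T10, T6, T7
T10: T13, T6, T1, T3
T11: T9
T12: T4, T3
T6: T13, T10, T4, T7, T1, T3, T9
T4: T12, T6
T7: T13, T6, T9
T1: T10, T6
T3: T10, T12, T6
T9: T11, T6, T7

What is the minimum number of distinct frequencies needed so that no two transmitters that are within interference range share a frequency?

3

T6, T7, T9 all conflict with each other, so at least 3 frequencies are needed.
3 frequencies suffice: T13=3, T10=2, T11=1, T12=1, T6=1, T4=2, T7=2, T1=3, T3=3, T9=3. Each listed conflict is separated.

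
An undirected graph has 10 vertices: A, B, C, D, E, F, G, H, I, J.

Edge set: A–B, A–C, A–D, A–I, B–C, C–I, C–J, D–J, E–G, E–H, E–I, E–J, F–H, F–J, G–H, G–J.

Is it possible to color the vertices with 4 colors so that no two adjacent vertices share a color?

Yes

The chromatic number is 3. E, G, J are mutually adjacent, so at least 3 colors are needed.
3 colors suffice: color 1 → {A, H, J}; color 2 → {C, D, E, F}; color 3 → {B, G, I}.
Since 4 ≥ 3, a proper 4-coloring certainly exists.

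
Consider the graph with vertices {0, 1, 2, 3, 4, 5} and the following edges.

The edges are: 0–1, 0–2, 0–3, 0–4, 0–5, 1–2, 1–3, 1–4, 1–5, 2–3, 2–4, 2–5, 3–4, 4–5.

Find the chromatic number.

0, 1, 2, 4, 5 are pairwise adjacent (a clique of size 5), so at least 5 colors are needed.
5 colors suffice: color a → {0}; color b → {4}; color c → {1}; color d → {2}; color e → {3, 5}. Every edge joins two different colors.

5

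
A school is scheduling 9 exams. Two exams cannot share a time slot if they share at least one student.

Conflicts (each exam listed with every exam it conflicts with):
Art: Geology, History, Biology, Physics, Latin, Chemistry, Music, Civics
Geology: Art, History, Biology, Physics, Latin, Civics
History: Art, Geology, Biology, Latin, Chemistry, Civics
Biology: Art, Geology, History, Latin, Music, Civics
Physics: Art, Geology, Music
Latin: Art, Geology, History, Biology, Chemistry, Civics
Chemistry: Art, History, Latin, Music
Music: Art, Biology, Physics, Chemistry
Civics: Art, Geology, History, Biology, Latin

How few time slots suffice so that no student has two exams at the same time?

6

Art, Geology, History, Biology, Latin, Civics all conflict with each other, so at least 6 time slots are needed.
Using 6 time slots: Art=1, Geology=2, History=3, Biology=4, Physics=3, Latin=5, Chemistry=4, Music=2, Civics=6. Each listed conflict is separated.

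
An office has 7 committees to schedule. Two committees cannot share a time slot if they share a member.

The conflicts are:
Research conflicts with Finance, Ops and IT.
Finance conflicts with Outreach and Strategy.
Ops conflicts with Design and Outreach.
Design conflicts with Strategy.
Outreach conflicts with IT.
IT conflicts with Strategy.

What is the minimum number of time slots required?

3

The cycle Outreach-IT-Strategy-Design-Ops-Outreach has odd length 5, so it cannot be 2-colored; at least 3 time slots are needed.
3 time slots suffice: time slot 1 → {Ops, Strategy}; time slot 2 → {Finance, Design, IT}; time slot 3 → {Research, Outreach}. No two conflicting committees share a time slot.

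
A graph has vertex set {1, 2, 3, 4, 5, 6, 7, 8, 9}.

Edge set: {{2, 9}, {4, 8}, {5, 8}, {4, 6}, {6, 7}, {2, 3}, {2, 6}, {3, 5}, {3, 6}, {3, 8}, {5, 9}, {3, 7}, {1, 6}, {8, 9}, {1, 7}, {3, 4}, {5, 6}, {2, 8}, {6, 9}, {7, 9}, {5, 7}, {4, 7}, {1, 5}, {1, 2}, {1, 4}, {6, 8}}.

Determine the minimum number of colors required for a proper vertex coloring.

4

3, 5, 6, 8 are mutually adjacent (a clique of size 4), so at least 4 colors are needed.
4 colors suffice: 1=blue, 2=yellow, 3=blue, 4=yellow, 5=yellow, 6=red, 7=green, 8=green, 9=blue. Every edge joins two different colors.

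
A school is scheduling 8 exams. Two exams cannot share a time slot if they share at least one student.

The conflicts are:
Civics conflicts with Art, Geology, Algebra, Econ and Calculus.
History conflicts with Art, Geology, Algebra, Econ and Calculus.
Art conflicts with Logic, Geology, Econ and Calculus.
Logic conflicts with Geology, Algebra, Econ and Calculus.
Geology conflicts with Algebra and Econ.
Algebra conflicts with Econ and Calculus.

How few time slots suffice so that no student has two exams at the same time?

History, Geology, Algebra, Econ pairwise conflict, so at least 4 time slots are needed.
4 time slots suffice: time slot 1 → {Art, Algebra}; time slot 2 → {Geology, Calculus}; time slot 3 → {Econ}; time slot 4 → {Civics, History, Logic}. Every pair that conflicts lands in different time slots.

4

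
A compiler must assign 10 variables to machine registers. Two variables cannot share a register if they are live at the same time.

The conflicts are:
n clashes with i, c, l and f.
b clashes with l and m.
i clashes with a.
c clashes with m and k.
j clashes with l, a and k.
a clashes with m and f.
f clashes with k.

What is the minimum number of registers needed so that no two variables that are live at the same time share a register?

The cycle n-i-a-j-l-n has odd length 5, so it cannot be 2-colored; at least 3 registers are needed.
Using 3 registers: n=1, b=1, i=2, c=2, j=3, l=2, a=1, m=3, f=2, k=1. No two conflicting variables share a register.

3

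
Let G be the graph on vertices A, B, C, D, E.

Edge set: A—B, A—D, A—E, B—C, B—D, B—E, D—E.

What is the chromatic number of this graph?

A, B, D, E are mutually adjacent (a clique of size 4), so at least 4 colors are needed.
A valid assignment using 4 colors: A=3, B=1, C=2, D=2, E=4. No two adjacent vertices share a color.

4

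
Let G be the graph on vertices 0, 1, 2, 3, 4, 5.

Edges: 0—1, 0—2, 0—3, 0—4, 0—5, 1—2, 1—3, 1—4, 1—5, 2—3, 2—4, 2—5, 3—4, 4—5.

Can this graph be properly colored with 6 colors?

Yes

The chromatic number is 5. 0, 1, 2, 4, 5 are pairwise adjacent (a clique of size 5), so at least 5 colors are needed.
A valid assignment using 5 colors: 0=green, 1=blue, 2=red, 3=purple, 4=yellow, 5=purple.
Since 6 ≥ 5, a proper 6-coloring certainly exists.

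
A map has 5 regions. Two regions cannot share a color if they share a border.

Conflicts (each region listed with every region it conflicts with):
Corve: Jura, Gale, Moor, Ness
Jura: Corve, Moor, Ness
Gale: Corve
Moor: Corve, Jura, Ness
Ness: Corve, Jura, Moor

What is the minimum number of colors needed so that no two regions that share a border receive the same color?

4

Corve, Jura, Moor, Ness all conflict with each other, so at least 4 colors are needed.
4 colors suffice: color 1 → {Corve}; color 2 → {Jura, Gale}; color 3 → {Moor}; color 4 → {Ness}. No two conflicting regions share a color.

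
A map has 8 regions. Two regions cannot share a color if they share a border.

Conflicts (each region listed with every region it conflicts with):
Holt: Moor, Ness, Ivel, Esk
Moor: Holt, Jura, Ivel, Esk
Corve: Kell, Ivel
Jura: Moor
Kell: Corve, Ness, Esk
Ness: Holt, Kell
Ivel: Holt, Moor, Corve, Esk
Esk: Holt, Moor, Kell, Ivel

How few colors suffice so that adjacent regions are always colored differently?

4

Holt, Moor, Ivel, Esk pairwise conflict, so at least 4 colors are needed.
4 colors suffice: Holt=4, Moor=3, Corve=2, Jura=1, Kell=1, Ness=2, Ivel=1, Esk=2. No two conflicting regions share a color.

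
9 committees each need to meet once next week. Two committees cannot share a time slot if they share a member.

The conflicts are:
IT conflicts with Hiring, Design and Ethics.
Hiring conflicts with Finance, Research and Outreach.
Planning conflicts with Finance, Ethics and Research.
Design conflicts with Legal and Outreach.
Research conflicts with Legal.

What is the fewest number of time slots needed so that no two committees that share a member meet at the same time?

The cycle Ethics-Planning-Research-Hiring-IT-Ethics has odd length 5, so it cannot be 2-colored; at least 3 time slots are needed.
A valid assignment using 3 time slots: IT=2, Hiring=1, Planning=1, Design=1, Finance=2, Ethics=3, Research=2, Legal=3, Outreach=2. Each listed conflict is separated.

3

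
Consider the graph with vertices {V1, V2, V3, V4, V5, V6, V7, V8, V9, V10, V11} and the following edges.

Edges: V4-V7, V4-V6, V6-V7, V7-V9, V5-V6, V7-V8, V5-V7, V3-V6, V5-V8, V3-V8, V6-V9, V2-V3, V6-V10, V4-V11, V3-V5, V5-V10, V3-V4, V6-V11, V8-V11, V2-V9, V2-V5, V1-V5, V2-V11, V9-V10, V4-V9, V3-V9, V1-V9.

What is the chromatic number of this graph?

4

V3, V4, V6, V9 are pairwise adjacent (a clique of size 4), so at least 4 colors are needed.
A valid assignment using 4 colors: V1=1, V2=1, V3=3, V4=4, V5=2, V6=1, V7=3, V8=1, V9=2, V10=3, V11=2. Every edge joins two different colors.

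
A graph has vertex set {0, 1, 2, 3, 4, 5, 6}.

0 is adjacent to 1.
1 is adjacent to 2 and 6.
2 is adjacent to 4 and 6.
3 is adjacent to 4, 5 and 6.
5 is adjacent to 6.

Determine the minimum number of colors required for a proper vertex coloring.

1, 2, 6 are pairwise adjacent, so at least 3 colors are needed.
3 colors suffice: color a → {0, 4, 6}; color b → {1, 3}; color c → {2, 5}. Every edge joins two different colors.

3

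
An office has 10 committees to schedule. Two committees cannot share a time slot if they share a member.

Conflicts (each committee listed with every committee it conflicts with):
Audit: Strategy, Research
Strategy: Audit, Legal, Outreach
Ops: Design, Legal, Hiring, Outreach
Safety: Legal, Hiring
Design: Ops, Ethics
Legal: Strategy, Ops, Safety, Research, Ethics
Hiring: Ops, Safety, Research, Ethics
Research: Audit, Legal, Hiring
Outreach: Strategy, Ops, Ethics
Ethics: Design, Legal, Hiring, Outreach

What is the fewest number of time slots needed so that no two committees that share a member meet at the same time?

Hiring and Ethics conflict, so at least 2 time slots are needed.
2 time slots suffice: time slot 1 → {Audit, Design, Legal, Hiring, Outreach}; time slot 2 → {Strategy, Ops, Safety, Research, Ethics}. Every pair that conflicts lands in different time slots.

2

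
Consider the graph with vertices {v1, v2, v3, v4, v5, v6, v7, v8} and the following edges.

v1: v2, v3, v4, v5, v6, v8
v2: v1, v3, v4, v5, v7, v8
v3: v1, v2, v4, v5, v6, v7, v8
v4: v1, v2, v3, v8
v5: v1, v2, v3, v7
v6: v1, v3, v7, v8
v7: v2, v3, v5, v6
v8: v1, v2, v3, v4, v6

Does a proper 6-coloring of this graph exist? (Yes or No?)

Yes

The chromatic number is 5. v1, v2, v3, v4, v8 are mutually adjacent (a clique of size 5), so at least 5 colors are needed.
5 colors suffice: color R → {v3}; color B → {v1, v7}; color G → {v2, v6}; color Y → {v5, v8}; color P → {v4}.
Since 6 ≥ 5, a proper 6-coloring certainly exists.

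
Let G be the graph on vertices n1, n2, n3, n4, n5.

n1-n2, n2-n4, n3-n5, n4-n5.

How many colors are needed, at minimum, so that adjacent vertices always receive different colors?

n4 and n5 are adjacent, so at least 2 colors are needed.
2 colors suffice: color 1 → {n1, n3, n4}; color 2 → {n2, n5}. Every edge joins two different colors.

2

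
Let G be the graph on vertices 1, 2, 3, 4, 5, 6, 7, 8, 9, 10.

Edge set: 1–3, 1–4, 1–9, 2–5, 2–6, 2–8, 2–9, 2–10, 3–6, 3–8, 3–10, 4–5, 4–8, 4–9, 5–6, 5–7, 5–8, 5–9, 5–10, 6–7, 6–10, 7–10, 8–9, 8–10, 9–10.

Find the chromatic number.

2, 5, 8, 9, 10 are mutually adjacent (a clique of size 5), so at least 5 colors are needed.
5 colors suffice: color a → {3, 5}; color b → {4, 10}; color c → {1, 6, 8}; color d → {7, 9}; color e → {2}. Each edge has distinct colors on its endpoints.

5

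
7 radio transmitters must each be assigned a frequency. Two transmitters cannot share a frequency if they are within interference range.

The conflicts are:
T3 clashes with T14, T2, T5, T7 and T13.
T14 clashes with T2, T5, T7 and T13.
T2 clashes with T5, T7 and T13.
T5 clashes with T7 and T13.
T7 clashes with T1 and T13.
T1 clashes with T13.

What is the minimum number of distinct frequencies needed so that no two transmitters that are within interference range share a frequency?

T3, T14, T2, T5, T7, T13 pairwise conflict, so at least 6 frequencies are needed.
6 frequencies suffice: frequency 1 → {T13}; frequency 2 → {T7}; frequency 3 → {T2, T1}; frequency 4 → {T14}; frequency 5 → {T3}; frequency 6 → {T5}. No two conflicting transmitters share a frequency.

6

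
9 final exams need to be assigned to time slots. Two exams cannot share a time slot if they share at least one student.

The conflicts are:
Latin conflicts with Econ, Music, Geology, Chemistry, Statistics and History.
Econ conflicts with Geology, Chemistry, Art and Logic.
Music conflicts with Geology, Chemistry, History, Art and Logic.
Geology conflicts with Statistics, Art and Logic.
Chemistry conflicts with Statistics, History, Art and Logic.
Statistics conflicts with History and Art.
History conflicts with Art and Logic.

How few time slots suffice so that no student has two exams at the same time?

Latin, Chemistry, Statistics, History pairwise conflict, so at least 4 time slots are needed.
4 time slots suffice: time slot 1 → {Geology, Chemistry}; time slot 2 → {Latin, Art, Logic}; time slot 3 → {Econ, History}; time slot 4 → {Music, Statistics}. No two conflicting exams share a time slot.

4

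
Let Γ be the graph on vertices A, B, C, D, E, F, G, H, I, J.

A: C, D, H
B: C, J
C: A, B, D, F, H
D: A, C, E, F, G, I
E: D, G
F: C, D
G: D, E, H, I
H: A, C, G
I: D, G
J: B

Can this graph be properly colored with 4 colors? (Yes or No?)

The chromatic number is 3. C, D, F are mutually adjacent, so at least 3 colors are needed.
3 colors suffice: A=3, B=1, C=2, D=1, E=3, F=3, G=2, H=1, I=3, J=2.
Since 4 ≥ 3, a proper 4-coloring certainly exists.

Yes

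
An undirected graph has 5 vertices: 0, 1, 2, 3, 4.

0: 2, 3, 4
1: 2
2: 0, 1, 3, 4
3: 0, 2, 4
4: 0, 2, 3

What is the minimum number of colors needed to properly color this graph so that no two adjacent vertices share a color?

0, 2, 3, 4 are pairwise adjacent (a clique of size 4), so at least 4 colors are needed.
One proper 4-coloring: 0=d, 1=b, 2=a, 3=b, 4=c. Every edge joins two different colors.

4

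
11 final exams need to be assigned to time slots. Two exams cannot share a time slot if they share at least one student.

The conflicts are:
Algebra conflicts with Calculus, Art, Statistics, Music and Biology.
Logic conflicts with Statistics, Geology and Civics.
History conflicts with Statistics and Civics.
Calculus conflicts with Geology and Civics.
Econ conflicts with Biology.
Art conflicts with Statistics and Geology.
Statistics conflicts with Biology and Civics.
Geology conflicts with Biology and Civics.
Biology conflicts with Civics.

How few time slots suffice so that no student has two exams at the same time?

3

Algebra, Statistics, Biology all conflict with each other, so at least 3 time slots are needed.
3 time slots suffice: time slot 1 → {Algebra, Econ, Civics}; time slot 2 → {Statistics, Geology, Music}; time slot 3 → {Logic, History, Calculus, Art, Biology}. Each listed conflict is separated.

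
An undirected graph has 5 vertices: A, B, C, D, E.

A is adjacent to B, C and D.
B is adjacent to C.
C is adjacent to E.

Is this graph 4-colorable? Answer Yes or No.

Yes

The chromatic number is 3. A, B, C form a triangle, so at least 3 colors are needed.
3 colors suffice: A=red, B=green, C=blue, D=blue, E=red.
Since 4 ≥ 3, a proper 4-coloring certainly exists.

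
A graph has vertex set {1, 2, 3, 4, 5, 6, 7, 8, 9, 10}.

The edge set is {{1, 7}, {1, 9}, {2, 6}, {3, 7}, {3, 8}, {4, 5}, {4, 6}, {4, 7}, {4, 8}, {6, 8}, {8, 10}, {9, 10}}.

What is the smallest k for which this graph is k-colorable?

3

4, 6, 8 form a triangle, so at least 3 colors are needed.
A valid assignment using 3 colors: 1=blue, 2=red, 3=blue, 4=blue, 5=red, 6=green, 7=red, 8=red, 9=red, 10=blue. Each edge has distinct colors on its endpoints.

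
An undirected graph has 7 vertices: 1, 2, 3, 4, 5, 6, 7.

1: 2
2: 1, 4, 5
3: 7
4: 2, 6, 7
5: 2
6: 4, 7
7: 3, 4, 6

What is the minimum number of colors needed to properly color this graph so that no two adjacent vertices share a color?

4, 6, 7 are mutually adjacent, so at least 3 colors are needed.
One proper 3-coloring: 1=b, 2=a, 3=b, 4=b, 5=b, 6=c, 7=a. No two adjacent vertices share a color.

3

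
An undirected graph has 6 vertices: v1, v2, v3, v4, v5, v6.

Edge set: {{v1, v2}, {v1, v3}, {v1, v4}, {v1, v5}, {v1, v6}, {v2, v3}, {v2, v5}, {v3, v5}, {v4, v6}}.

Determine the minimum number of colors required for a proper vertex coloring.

v1, v2, v3, v5 are pairwise adjacent (a clique of size 4), so at least 4 colors are needed.
A valid assignment using 4 colors: v1=R, v2=B, v3=G, v4=G, v5=Y, v6=B. Each edge has distinct colors on its endpoints.

4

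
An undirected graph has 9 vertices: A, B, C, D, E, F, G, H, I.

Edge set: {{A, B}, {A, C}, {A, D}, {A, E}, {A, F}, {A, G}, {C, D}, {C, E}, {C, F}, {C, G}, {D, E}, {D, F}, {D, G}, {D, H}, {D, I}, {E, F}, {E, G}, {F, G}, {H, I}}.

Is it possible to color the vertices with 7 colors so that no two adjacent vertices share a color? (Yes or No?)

Yes

The chromatic number is 6. A, C, D, E, F, G form a clique, so at least 6 colors are needed.
6 colors suffice: color 1 → {B, D}; color 2 → {A, I}; color 3 → {F, H}; color 4 → {C}; color 5 → {G}; color 6 → {E}.
Since 7 ≥ 6, a proper 7-coloring certainly exists.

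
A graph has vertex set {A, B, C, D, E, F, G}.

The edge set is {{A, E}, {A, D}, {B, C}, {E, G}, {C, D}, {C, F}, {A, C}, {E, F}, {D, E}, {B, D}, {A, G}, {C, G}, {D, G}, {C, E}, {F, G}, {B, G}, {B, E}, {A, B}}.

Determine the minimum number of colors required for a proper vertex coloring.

A, B, C, D, E, G are pairwise adjacent (a clique of size 6), so at least 6 colors are needed.
6 colors suffice: color 1 → {E}; color 2 → {G}; color 3 → {C}; color 4 → {B, F}; color 5 → {D}; color 6 → {A}. Each edge has distinct colors on its endpoints.

6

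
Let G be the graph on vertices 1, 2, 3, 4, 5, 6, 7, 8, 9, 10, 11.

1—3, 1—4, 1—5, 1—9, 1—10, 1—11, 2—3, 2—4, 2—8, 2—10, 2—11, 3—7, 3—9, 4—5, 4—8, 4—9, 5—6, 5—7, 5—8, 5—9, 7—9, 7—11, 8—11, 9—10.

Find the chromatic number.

4

1, 4, 5, 9 form a clique, so at least 4 colors are needed.
4 colors suffice: color a → {2, 6, 9}; color b → {1, 7, 8}; color c → {3, 5, 10, 11}; color d → {4}. Each edge has distinct colors on its endpoints.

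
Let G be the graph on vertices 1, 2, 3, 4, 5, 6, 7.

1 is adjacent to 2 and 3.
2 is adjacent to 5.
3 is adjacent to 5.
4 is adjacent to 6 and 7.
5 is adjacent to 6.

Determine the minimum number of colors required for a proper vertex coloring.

1 and 2 are adjacent, so at least 2 colors are needed.
One proper 2-coloring: 1=a, 2=b, 3=b, 4=a, 5=a, 6=b, 7=b. No two adjacent vertices share a color.

2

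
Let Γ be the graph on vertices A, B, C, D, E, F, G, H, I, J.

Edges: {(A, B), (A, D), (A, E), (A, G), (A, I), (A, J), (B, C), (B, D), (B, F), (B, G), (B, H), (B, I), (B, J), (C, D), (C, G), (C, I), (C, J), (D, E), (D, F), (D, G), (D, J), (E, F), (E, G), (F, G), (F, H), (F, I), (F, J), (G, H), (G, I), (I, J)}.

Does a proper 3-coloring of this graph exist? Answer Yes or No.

B, C, I, J are pairwise adjacent (a clique of size 4), so at least 4 colors are needed.
So 3 colors are not enough.

No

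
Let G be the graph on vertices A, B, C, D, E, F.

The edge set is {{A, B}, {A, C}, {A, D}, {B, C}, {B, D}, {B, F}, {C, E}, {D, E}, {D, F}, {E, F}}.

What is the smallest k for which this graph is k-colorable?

A, B, C are mutually adjacent, so at least 3 colors are needed.
One proper 3-coloring: A=3, B=2, C=1, D=1, E=2, F=3. No two adjacent vertices share a color.

3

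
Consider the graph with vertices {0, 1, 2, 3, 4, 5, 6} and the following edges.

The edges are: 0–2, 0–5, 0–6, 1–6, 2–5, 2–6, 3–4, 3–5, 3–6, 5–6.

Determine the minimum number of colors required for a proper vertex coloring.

4

0, 2, 5, 6 are pairwise adjacent (a clique of size 4), so at least 4 colors are needed.
One proper 4-coloring: 0=green, 1=blue, 2=yellow, 3=green, 4=red, 5=blue, 6=red. No two adjacent vertices share a color.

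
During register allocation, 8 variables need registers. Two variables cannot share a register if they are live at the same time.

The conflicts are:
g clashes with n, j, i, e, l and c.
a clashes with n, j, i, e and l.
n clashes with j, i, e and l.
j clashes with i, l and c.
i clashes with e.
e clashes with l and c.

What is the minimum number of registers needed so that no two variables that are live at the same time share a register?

4

a, n, j, l are mutually in conflict, so at least 4 registers are needed.
4 registers suffice: register 1 → {j, e}; register 2 → {n, c}; register 3 → {g, a}; register 4 → {i, l}. No two conflicting variables share a register.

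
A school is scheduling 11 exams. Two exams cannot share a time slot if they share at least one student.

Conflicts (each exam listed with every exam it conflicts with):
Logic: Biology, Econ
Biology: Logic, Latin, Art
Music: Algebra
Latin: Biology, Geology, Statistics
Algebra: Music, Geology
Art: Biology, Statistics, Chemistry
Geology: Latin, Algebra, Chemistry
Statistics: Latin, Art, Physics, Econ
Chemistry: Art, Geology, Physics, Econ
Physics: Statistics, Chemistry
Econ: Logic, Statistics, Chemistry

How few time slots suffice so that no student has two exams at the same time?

The cycle Econ-Chemistry-Geology-Latin-Statistics-Econ has odd length 5, so it cannot be 2-colored; at least 3 time slots are needed.
3 time slots suffice: time slot 1 → {Biology, Algebra, Statistics, Chemistry}; time slot 2 → {Music, Art, Geology, Physics, Econ}; time slot 3 → {Logic, Latin}. No two conflicting exams share a time slot.

3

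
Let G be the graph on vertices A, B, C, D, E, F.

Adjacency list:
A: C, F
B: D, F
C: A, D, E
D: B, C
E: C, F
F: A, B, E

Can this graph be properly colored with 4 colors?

Yes

The chromatic number is 3. The cycle A-F-B-D-C-A has odd length 5, so it cannot be 2-colored; at least 3 colors are needed.
3 colors suffice: color 1 → {C, F}; color 2 → {A, B, E}; color 3 → {D}.
Since 4 ≥ 3, a proper 4-coloring certainly exists.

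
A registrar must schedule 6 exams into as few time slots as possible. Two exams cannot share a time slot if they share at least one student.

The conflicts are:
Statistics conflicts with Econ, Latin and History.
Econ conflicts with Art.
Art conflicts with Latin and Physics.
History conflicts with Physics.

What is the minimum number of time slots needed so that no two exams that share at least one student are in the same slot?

3

The cycle History-Statistics-Econ-Art-Physics-History has odd length 5, so it cannot be 2-colored; at least 3 time slots are needed.
Using 3 time slots: Statistics=1, Econ=2, Art=1, Latin=2, History=3, Physics=2. No two conflicting exams share a time slot.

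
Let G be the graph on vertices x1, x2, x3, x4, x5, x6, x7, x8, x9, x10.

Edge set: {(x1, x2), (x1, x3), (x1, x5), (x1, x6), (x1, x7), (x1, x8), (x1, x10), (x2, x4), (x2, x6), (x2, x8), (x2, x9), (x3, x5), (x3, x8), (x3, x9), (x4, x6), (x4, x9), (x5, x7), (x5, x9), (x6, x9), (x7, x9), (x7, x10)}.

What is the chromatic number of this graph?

4

x2, x4, x6, x9 are pairwise adjacent (a clique of size 4), so at least 4 colors are needed.
One proper 4-coloring: x1=1, x2=2, x3=2, x4=4, x5=3, x6=3, x7=2, x8=3, x9=1, x10=3. Each edge has distinct colors on its endpoints.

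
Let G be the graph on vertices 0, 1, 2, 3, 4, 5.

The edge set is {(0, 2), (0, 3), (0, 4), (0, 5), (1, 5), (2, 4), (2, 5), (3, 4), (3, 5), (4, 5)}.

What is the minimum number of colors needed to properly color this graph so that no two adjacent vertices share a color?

4

0, 3, 4, 5 form a clique, so at least 4 colors are needed.
One proper 4-coloring: 0=b, 1=b, 2=d, 3=d, 4=c, 5=a. No two adjacent vertices share a color.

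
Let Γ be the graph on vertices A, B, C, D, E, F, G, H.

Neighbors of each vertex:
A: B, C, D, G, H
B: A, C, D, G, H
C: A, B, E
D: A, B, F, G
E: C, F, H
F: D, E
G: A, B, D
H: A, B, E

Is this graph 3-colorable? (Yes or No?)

No

A, B, D, G form a clique, so at least 4 colors are needed.
So 3 colors are not enough.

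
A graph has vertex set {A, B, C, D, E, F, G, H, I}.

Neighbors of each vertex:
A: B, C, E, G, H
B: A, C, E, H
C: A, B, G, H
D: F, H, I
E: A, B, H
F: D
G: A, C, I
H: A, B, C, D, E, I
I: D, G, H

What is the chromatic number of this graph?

A, B, C, H are pairwise adjacent (a clique of size 4), so at least 4 colors are needed.
4 colors suffice: A=blue, B=green, C=yellow, D=blue, E=yellow, F=red, G=red, H=red, I=green. No two adjacent vertices share a color.

4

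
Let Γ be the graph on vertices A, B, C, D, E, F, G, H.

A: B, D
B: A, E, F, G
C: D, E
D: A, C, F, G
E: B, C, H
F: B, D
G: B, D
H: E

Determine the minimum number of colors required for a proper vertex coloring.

3

The cycle F-D-C-E-B-F has odd length 5, so it cannot be 2-colored; at least 3 colors are needed.
3 colors suffice: A=blue, B=red, C=green, D=red, E=blue, F=blue, G=blue, H=red. Each edge has distinct colors on its endpoints.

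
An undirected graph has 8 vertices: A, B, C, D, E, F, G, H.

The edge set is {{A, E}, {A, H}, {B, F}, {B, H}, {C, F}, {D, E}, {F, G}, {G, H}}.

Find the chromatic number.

D and E are adjacent, so at least 2 colors are needed.
One proper 2-coloring: A=blue, B=blue, C=blue, D=blue, E=red, F=red, G=blue, H=red. Every edge joins two different colors.

2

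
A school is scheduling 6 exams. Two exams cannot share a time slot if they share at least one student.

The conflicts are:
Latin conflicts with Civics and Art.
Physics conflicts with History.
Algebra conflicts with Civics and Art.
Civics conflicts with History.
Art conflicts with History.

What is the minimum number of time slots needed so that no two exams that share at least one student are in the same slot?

2

Algebra and Civics conflict, so at least 2 time slots are needed.
Using 2 time slots: Latin=2, Physics=1, Algebra=2, Civics=1, Art=1, History=2. Each listed conflict is separated.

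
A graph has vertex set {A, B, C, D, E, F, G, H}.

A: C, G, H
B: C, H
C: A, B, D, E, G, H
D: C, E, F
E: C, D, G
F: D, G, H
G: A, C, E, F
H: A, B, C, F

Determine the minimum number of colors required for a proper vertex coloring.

3

C, D, E form a triangle, so at least 3 colors are needed.
3 colors suffice: color 1 → {C, F}; color 2 → {D, G, H}; color 3 → {A, B, E}. Each edge has distinct colors on its endpoints.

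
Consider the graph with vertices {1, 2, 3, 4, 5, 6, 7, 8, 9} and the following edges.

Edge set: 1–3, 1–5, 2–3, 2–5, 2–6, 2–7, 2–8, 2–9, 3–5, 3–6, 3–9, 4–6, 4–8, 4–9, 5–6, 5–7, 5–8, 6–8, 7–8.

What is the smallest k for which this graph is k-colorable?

2, 5, 7, 8 are pairwise adjacent (a clique of size 4), so at least 4 colors are needed.
4 colors suffice: color red → {1, 2, 4}; color blue → {5, 9}; color green → {3, 8}; color yellow → {6, 7}. Each edge has distinct colors on its endpoints.

4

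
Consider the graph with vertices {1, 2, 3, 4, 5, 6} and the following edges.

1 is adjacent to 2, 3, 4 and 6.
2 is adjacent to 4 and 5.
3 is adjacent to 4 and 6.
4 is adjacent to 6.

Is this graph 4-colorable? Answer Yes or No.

Yes

The chromatic number is 4. 1, 3, 4, 6 are pairwise adjacent (a clique of size 4), so at least 4 colors are needed.
4 colors suffice: color a → {4, 5}; color b → {1}; color c → {2, 6}; color d → {3}.
That is already a proper 4-coloring.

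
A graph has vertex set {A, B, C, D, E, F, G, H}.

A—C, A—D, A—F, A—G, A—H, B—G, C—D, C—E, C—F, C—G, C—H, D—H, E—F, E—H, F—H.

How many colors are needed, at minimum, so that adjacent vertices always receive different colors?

C, E, F, H form a clique, so at least 4 colors are needed.
4 colors suffice: color red → {B, C}; color blue → {G, H}; color green → {A, E}; color yellow → {D, F}. No two adjacent vertices share a color.

4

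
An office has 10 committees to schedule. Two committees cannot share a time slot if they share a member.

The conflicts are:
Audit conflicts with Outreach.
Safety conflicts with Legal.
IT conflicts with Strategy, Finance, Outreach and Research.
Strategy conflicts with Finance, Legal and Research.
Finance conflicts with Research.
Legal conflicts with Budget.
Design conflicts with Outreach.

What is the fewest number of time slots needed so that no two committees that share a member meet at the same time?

IT, Strategy, Finance, Research are mutually in conflict, so at least 4 time slots are needed.
4 time slots suffice: time slot 1 → {Audit, IT, Legal, Design}; time slot 2 → {Safety, Strategy, Budget, Outreach}; time slot 3 → {Finance}; time slot 4 → {Research}. No two conflicting committees share a time slot.

4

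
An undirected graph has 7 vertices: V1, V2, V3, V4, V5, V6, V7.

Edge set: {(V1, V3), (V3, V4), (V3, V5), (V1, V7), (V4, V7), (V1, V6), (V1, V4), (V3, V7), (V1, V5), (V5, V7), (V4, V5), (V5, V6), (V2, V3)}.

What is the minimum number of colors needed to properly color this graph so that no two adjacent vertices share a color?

V1, V3, V4, V5, V7 are pairwise adjacent (a clique of size 5), so at least 5 colors are needed.
One proper 5-coloring: V1=1, V2=1, V3=2, V4=5, V5=3, V6=2, V7=4. No two adjacent vertices share a color.

5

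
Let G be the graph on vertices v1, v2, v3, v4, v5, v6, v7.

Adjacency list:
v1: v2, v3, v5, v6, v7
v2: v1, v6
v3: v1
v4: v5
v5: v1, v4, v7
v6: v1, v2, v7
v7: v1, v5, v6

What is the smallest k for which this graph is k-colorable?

v1, v5, v7 are mutually adjacent, so at least 3 colors are needed.
A valid assignment using 3 colors: v1=1, v2=3, v3=2, v4=1, v5=2, v6=2, v7=3. Each edge has distinct colors on its endpoints.

3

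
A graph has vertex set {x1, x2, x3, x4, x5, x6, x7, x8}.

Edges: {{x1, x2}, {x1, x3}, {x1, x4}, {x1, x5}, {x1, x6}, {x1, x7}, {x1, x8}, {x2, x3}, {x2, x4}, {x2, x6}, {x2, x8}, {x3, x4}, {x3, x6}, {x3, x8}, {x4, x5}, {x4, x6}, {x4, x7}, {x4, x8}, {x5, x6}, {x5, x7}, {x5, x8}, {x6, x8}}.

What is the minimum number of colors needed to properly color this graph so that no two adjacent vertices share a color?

x1, x2, x3, x4, x6, x8 form a clique, so at least 6 colors are needed.
6 colors suffice: color 1 → {x4}; color 2 → {x1}; color 3 → {x6, x7}; color 4 → {x8}; color 5 → {x2, x5}; color 6 → {x3}. Each edge has distinct colors on its endpoints.

6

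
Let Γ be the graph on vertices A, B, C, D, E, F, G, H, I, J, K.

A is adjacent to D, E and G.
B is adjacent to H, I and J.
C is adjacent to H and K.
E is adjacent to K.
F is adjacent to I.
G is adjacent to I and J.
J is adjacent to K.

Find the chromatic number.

3

The cycle G-A-E-K-J-G has odd length 5, so it cannot be 2-colored; at least 3 colors are needed.
3 colors suffice: color 1 → {A, H, I, K}; color 2 → {B, C, D, E, F, G}; color 3 → {J}. Every edge joins two different colors.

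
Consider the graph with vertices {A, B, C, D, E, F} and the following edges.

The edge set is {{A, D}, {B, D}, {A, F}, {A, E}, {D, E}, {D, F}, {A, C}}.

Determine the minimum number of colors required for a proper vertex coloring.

A, D, F are mutually adjacent, so at least 3 colors are needed.
3 colors suffice: color 1 → {C, D}; color 2 → {A, B}; color 3 → {E, F}. Every edge joins two different colors.

3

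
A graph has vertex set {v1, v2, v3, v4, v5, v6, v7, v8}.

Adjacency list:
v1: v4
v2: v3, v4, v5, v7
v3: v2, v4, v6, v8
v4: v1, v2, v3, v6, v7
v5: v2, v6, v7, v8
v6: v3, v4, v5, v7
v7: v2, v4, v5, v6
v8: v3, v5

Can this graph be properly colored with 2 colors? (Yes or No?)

No

v2, v3, v4 are mutually adjacent, so at least 3 colors are needed.
So 2 colors are not enough.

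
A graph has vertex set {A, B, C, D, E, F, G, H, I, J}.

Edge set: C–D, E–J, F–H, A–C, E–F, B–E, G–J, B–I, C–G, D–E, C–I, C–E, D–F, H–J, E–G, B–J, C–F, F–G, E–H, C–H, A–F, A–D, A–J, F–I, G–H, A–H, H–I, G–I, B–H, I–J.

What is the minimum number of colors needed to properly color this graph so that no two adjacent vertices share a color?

5

C, F, G, H, I form a clique, so at least 5 colors are needed.
A valid assignment using 5 colors: A=yellow, B=green, C=blue, D=red, E=yellow, F=green, G=purple, H=red, I=yellow, J=blue. Every edge joins two different colors.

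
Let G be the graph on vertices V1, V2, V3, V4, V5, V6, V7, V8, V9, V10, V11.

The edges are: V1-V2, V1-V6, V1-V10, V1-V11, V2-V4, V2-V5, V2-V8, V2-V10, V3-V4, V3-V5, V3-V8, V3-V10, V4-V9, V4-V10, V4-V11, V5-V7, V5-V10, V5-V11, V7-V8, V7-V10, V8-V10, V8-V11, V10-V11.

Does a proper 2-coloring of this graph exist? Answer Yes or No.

V3, V4, V10 are pairwise adjacent, so at least 3 colors are needed.
So 2 colors are not enough.

No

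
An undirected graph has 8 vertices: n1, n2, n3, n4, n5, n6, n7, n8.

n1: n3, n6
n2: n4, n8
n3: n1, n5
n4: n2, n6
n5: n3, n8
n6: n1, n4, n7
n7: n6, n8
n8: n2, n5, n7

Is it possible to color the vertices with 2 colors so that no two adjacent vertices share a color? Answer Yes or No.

The cycle n4-n2-n8-n7-n6-n4 has odd length 5, so it cannot be 2-colored; at least 3 colors are needed.
So 2 colors are not enough.

No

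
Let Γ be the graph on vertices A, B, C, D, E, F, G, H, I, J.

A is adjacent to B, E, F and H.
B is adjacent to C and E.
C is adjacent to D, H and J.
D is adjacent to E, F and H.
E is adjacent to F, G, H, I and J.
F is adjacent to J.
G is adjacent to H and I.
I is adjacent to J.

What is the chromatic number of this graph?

E, I, J are mutually adjacent, so at least 3 colors are needed.
3 colors suffice: color red → {C, E}; color blue → {B, F, H, I}; color green → {A, D, G, J}. Each edge has distinct colors on its endpoints.

3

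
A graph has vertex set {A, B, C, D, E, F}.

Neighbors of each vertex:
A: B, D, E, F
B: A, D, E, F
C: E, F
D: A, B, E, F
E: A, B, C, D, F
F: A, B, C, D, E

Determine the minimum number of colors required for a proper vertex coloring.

A, B, D, E, F are mutually adjacent (a clique of size 5), so at least 5 colors are needed.
A valid assignment using 5 colors: A=3, B=4, C=3, D=5, E=2, F=1. No two adjacent vertices share a color.

5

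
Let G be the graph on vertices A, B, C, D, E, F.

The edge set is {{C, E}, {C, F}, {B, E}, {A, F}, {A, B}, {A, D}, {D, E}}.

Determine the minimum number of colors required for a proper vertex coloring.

The cycle E-C-F-A-B-E has odd length 5, so it cannot be 2-colored; at least 3 colors are needed.
A valid assignment using 3 colors: A=1, B=2, C=3, D=2, E=1, F=2. No two adjacent vertices share a color.

3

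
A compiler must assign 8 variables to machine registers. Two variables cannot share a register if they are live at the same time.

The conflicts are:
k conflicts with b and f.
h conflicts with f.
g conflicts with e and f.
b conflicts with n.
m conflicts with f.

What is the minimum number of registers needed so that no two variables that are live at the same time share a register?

k and b conflict, so at least 2 registers are needed.
2 registers suffice: register 1 → {b, e, f}; register 2 → {k, h, g, n, m}. No two conflicting variables share a register.

2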